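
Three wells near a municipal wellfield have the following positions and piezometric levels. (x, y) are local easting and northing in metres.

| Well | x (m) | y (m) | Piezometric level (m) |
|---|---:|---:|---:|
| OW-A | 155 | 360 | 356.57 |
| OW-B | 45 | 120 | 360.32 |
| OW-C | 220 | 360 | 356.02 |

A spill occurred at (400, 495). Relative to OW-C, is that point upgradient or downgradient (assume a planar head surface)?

Taking OW-A as reference: OW-B−OW-A = (-110, -240, +3.75); OW-C−OW-A = (65, 0, -0.55).
Solve a·Δx + b·Δy = Δh: det = (-110)·0 − 65·(-240) = 15600.
∂h/∂x = [(+3.75)·0 − (-0.55)·(-240)] / 15600 = -0.008462
∂h/∂y = [(-110)·(-0.55) − 65·(+3.75)] / 15600 = -0.01175
Head at (400, 495) = 356.57 + (-0.008462)·(245) + (-0.01175)·(135) = 352.91 m.
That is lower than the 356.02 m at OW-C, so the point is downgradient.

downgradient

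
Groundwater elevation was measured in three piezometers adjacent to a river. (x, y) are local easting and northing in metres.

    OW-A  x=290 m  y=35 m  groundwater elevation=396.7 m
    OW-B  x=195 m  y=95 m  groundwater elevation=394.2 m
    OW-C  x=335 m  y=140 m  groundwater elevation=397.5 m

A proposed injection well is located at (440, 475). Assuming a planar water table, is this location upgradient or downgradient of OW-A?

Taking OW-A as reference: OW-B−OW-A = (-95, 60, -2.5); OW-C−OW-A = (45, 105, +0.8).
Solve a·Δx + b·Δy = Δh: det = (-95)·105 − 45·60 = -12675.
∂h/∂x = [(-2.5)·105 − (+0.8)·60] / -12675 = +0.02450
∂h/∂y = [(-95)·(+0.8) − 45·(-2.5)] / -12675 = -0.002880
Head at (440, 475) = 396.7 + (+0.02450)·(150) + (-0.002880)·(440) = 399.11 m.
That is higher than the 396.7 m at OW-A, so the point is upgradient.

upgradient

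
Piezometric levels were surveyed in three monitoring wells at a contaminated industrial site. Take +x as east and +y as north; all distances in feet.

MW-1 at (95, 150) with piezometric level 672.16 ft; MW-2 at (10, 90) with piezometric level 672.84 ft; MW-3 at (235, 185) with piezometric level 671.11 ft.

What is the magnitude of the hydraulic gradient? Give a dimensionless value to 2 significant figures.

0.0073

Differences from MW-1: to MW-2 (Δx, Δy, Δh) = (-85, -60, +0.68); to MW-3 = (140, 35, -1.05).
Solve a·Δx + b·Δy = Δh: det = (-85)·35 − 140·(-60) = 5425.
∂h/∂x = [(+0.68)·35 − (-1.05)·(-60)] / 5425 = -0.007226
∂h/∂y = [(-85)·(-1.05) − 140·(+0.68)] / 5425 = -0.001097
|∇h| = √(-0.007226² + -0.001097²) = 0.007309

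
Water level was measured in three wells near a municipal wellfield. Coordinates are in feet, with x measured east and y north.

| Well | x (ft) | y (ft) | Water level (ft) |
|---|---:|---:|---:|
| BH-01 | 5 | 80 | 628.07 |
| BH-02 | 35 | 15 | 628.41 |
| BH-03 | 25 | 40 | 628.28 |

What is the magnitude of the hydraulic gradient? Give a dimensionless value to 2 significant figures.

0.0050

Taking BH-01 as reference: BH-02−BH-01 = (30, -65, +0.34); BH-03−BH-01 = (20, -40, +0.21).
Solve a·Δx + b·Δy = Δh: det = 30·(-40) − 20·(-65) = 100.
∂h/∂x = [(+0.34)·(-40) − (+0.21)·(-65)] / 100 = +0.0005000
∂h/∂y = [30·(+0.21) − 20·(+0.34)] / 100 = -0.005000
|∇h| = √(0.0005000² + -0.005000²) = 0.005025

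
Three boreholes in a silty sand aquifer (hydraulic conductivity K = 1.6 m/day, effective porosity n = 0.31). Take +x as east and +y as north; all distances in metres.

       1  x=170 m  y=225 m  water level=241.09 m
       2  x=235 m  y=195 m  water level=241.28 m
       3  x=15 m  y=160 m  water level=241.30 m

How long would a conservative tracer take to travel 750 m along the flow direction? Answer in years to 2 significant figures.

Taking 1 as reference: 2−1 = (65, -30, +0.19); 3−1 = (-155, -65, +0.21).
Determinant of the coordinate differences = 65·(-65) − (-155)·(-30) = -8875.
∂h/∂x = [(+0.19)·(-65) − (+0.21)·(-30)] / -8875 = +0.0006817
∂h/∂y = [65·(+0.21) − (-155)·(+0.19)] / -8875 = -0.004856
|∇h| = √(0.0006817² + -0.004856²) = 0.004904
Seepage velocity v = K·i/n = 1.6 × 0.004904 / 0.31 = 0.02531 m/day.
t = 750 / 0.02531 = 2.963e+04 days = 81.1 years.

81 years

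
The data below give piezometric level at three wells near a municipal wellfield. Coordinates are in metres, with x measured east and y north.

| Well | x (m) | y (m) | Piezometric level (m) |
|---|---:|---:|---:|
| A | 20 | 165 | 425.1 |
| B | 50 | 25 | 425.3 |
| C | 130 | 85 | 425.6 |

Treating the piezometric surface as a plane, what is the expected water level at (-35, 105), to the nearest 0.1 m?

Differences from A: to B (Δx, Δy, Δh) = (30, -140, +0.2); to C = (110, -80, +0.5).
Determinant of the coordinate differences = 30·(-80) − 110·(-140) = 13000.
∂h/∂x = [(+0.2)·(-80) − (+0.5)·(-140)] / 13000 = +0.004154
∂h/∂y = [30·(+0.5) − 110·(+0.2)] / 13000 = -0.0005385
h(-35, 105) = 425.1 + (+0.004154)·(-55) + (-0.0005385)·(-60) = 425.1 -0.228 +0.032 = 424.904 m.

424.9 m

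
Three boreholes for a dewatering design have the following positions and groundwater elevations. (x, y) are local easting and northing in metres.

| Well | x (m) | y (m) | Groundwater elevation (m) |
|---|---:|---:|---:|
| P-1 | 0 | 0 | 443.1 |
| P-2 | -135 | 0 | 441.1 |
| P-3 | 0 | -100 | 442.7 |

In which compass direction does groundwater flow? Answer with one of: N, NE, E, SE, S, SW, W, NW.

W

∂h/∂x = (441.1 − 443.1) / (-135 − 0) = +0.01481
∂h/∂y = (442.7 − 443.1) / (-100 − 0) = +0.004000
Flow = −∇h = (-0.01481 east, -0.004000 north), which points west.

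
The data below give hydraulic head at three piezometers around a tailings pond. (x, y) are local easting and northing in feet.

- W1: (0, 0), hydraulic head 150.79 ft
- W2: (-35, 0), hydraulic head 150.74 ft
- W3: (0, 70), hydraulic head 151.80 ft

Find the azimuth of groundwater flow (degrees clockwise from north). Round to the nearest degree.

∂h/∂x = (150.74 − 150.79) / (-35 − 0) = +0.001429
∂h/∂y = (151.80 − 150.79) / (70 − 0) = +0.01443
Flow direction (−∇h) has components (-0.001429 E, -0.01443 N).
Azimuth = atan2(E, N) = atan2(-0.001429, -0.01443) = 185.7° ≈ 186°.

186°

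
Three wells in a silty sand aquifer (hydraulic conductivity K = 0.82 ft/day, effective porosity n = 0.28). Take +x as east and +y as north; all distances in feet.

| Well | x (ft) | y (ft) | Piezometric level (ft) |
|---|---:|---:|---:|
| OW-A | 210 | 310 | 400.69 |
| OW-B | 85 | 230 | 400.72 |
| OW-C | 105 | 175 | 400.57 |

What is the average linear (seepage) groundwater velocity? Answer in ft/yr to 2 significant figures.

With h = a·x + b·y + c and OW-A as origin, the differences give:
  (-125)·a + (-80)·b = +0.03
  (-105)·a + (-135)·b = -0.12
Eliminate b (×(-135) and ×(-80), subtract): 8475·a = -13.650 → a = ∂h/∂x = -0.001611
Back-substitute: b = ∂h/∂y = +0.002142.
|∇h| = √(-0.001611² + 0.002142²) = 0.00268
Seepage velocity v = K·i/n = 0.82 × 0.00268 / 0.28 = 0.007849 ft/day = 2.867 ft/yr.

2.9 ft/yr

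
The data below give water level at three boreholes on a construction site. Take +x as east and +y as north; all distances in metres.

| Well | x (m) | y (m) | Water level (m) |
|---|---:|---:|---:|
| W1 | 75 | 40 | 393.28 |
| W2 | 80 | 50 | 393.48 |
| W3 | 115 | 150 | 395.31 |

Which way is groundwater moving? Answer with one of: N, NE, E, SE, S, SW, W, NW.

With h = a·x + b·y + c and W1 as origin, the differences give:
  5·a + 10·b = +0.20
  40·a + 110·b = +2.03
Eliminate b (×110 and ×10, subtract): 150·a = 1.700 → a = ∂h/∂x = +0.01133
Back-substitute: b = ∂h/∂y = +0.01433.
Flow = −∇h = (-0.01133 east, -0.01433 north), which points southwest.

SW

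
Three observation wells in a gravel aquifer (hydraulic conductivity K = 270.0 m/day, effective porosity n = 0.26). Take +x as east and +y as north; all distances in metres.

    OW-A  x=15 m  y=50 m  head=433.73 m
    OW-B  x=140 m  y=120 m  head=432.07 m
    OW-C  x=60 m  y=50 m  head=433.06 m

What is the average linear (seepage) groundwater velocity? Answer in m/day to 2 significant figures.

16 m/day

Taking OW-A as reference: OW-B−OW-A = (125, 70, -1.66); OW-C−OW-A = (45, 0, -0.67).
Determinant of the coordinate differences = 125·0 − 45·70 = -3150.
∂h/∂x = [(-1.66)·0 − (-0.67)·70] / -3150 = -0.01489
∂h/∂y = [125·(-0.67) − 45·(-1.66)] / -3150 = +0.002873
|∇h| = √(-0.01489² + 0.002873²) = 0.01516
Seepage velocity v = K·i/n = 270.0 × 0.01516 / 0.26 = 15.74 m/day.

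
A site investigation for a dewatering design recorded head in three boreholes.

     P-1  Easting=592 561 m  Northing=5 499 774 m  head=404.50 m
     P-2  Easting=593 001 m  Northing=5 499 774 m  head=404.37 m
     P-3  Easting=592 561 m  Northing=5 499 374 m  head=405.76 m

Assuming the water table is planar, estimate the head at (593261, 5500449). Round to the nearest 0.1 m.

∂h/∂x = (404.37 − 404.50) / (593001 − 592561) = -0.0002955
∂h/∂y = (405.76 − 404.50) / (5499374 − 5499774) = -0.003150
h(593261, 5500449) = 404.50 + (-0.0002955)·(700) + (-0.003150)·(675) = 404.50 -0.207 -2.126 = 402.167 m.

402.2 m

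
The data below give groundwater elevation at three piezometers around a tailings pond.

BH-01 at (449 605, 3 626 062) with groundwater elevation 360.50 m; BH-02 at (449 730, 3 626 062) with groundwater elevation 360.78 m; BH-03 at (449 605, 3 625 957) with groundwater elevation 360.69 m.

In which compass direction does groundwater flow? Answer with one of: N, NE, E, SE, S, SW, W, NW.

∂h/∂x = (360.78 − 360.50) / (449730 − 449605) = +0.002240
∂h/∂y = (360.69 − 360.50) / (3625957 − 3626062) = -0.001810
Flow = −∇h = (-0.002240 east, +0.001810 north), which points northwest.

NW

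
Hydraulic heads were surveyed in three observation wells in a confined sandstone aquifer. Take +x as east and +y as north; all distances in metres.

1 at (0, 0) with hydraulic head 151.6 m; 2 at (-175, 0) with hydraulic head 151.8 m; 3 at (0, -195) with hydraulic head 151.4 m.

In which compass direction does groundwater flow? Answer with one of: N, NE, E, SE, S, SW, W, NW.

∂h/∂x = (151.8 − 151.6) / (-175 − 0) = -0.001143
∂h/∂y = (151.4 − 151.6) / (-195 − 0) = +0.001026
Flow = −∇h = (+0.001143 east, -0.001026 north), which points southeast.

SE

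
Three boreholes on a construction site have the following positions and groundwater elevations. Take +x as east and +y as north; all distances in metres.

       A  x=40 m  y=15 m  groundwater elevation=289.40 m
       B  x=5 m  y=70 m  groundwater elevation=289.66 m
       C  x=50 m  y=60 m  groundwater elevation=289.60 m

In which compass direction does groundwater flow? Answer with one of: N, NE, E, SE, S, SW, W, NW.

With h = a·x + b·y + c and A as origin, the differences give:
  (-35)·a + 55·b = +0.26
  10·a + 45·b = +0.20
Eliminate b (×45 and ×55, subtract): -2125·a = 0.700 → a = ∂h/∂x = -0.0003294
Back-substitute: b = ∂h/∂y = +0.004518.
Flow = −∇h = (+0.0003294 east, -0.004518 north), which points south.

S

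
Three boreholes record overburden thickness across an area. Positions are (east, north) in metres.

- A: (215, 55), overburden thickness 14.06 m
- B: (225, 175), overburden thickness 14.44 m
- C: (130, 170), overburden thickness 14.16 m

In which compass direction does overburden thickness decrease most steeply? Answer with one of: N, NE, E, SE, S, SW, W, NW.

Differences from A: to B (Δx, Δy, Δh) = (10, 120, +0.38); to C = (-85, 115, +0.10).
Determinant of the coordinate differences = 10·115 − (-85)·120 = 11350.
∂d/∂x = [(+0.38)·115 − (+0.10)·120] / 11350 = +0.002793
∂d/∂y = [10·(+0.10) − (-85)·(+0.38)] / 11350 = +0.002934
Steepest decrease is along −∇f = (-0.002793 E, -0.002934 N) → southwest.

SW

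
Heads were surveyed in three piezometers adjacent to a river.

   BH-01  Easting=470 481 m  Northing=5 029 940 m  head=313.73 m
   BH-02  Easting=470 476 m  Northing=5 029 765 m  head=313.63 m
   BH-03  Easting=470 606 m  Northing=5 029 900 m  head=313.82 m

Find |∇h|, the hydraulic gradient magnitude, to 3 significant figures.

Differences from BH-01: to BH-02 (Δx, Δy, Δh) = (-5, -175, -0.10); to BH-03 = (125, -40, +0.09).
Determinant of the coordinate differences = (-5)·(-40) − 125·(-175) = 22075.
∂h/∂x = [(-0.10)·(-40) − (+0.09)·(-175)] / 22075 = +0.0008947
∂h/∂y = [(-5)·(+0.09) − 125·(-0.10)] / 22075 = +0.0005459
|∇h| = √(0.0008947² + 0.0005459²) = 0.001048

0.00105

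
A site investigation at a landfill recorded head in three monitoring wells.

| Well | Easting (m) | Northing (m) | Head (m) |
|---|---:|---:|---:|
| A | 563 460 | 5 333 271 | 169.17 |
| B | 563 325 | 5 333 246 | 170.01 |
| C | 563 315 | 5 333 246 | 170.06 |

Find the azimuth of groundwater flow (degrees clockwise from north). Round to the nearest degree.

037°

Differences from A: to B (Δx, Δy, Δh) = (-135, -25, +0.84); to C = (-145, -25, +0.89).
Determinant of the coordinate differences = (-135)·(-25) − (-145)·(-25) = -250.
∂h/∂x = [(+0.84)·(-25) − (+0.89)·(-25)] / -250 = -0.005000
∂h/∂y = [(-135)·(+0.89) − (-145)·(+0.84)] / -250 = -0.006600
Flow direction (−∇h) has components (+0.005000 E, +0.006600 N).
Azimuth = atan2(E, N) = atan2(+0.005000, +0.006600) = 37.1° ≈ 037°.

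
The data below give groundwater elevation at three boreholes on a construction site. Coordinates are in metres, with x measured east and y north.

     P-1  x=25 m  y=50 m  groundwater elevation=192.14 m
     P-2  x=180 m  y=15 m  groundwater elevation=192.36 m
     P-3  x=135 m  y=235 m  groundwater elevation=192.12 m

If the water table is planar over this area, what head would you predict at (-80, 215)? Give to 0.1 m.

Taking P-1 as reference: P-2−P-1 = (155, -35, +0.22); P-3−P-1 = (110, 185, -0.02).
Solve a·Δx + b·Δy = Δh: det = 155·185 − 110·(-35) = 32525.
∂h/∂x = [(+0.22)·185 − (-0.02)·(-35)] / 32525 = +0.001230
∂h/∂y = [155·(-0.02) − 110·(+0.22)] / 32525 = -0.0008394
h(-80, 215) = 192.14 + (+0.001230)·(-105) + (-0.0008394)·(165) = 192.14 -0.129 -0.138 = 191.872 m.

191.9 m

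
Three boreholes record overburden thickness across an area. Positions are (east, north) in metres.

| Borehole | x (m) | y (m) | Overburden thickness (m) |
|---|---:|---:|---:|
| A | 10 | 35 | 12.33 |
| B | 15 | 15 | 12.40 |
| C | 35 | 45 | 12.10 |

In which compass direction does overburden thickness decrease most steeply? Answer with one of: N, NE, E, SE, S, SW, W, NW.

NE

Taking A as reference: B−A = (5, -20, +0.07); C−A = (25, 10, -0.23).
Determinant of the coordinate differences = 5·10 − 25·(-20) = 550.
∂d/∂x = [(+0.07)·10 − (-0.23)·(-20)] / 550 = -0.007091
∂d/∂y = [5·(-0.23) − 25·(+0.07)] / 550 = -0.005273
Steepest decrease is along −∇f = (+0.007091 E, +0.005273 N) → northeast.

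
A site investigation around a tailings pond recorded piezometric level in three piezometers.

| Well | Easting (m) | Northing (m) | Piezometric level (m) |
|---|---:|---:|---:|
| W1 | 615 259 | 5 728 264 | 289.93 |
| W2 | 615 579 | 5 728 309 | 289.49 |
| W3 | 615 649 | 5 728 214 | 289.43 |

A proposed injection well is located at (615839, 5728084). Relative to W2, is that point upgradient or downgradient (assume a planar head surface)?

downgradient

Differences from W1: to W2 (Δx, Δy, Δh) = (320, 45, -0.44); to W3 = (390, -50, -0.50).
Determinant of the coordinate differences = 320·(-50) − 390·45 = -33550.
∂h/∂x = [(-0.44)·(-50) − (-0.50)·45] / -33550 = -0.001326
∂h/∂y = [320·(-0.50) − 390·(-0.44)] / -33550 = -0.0003458
Head at (615839, 5728084) = 289.93 + (-0.001326)·(580) + (-0.0003458)·(-180) = 289.22 m.
That is lower than the 289.49 m at W2, so the point is downgradient.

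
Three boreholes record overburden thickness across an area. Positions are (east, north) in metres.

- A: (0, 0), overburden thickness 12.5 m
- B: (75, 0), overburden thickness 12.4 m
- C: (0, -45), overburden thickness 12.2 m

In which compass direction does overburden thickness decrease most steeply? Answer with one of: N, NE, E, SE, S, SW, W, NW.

∂d/∂x = (12.4 − 12.5) / (75 − 0) = -0.001333
∂d/∂y = (12.2 − 12.5) / (-45 − 0) = +0.006667
Steepest decrease is along −∇f = (+0.001333 E, -0.006667 N) → south.

S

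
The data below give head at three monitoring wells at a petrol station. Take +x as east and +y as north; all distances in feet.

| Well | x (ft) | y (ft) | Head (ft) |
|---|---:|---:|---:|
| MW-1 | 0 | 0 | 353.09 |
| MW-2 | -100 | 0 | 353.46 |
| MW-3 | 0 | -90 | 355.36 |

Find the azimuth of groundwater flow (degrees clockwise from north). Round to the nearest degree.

∂h/∂x = (353.46 − 353.09) / (-100 − 0) = -0.003700
∂h/∂y = (355.36 − 353.09) / (-90 − 0) = -0.02522
Flow direction (−∇h) has components (+0.003700 E, +0.02522 N).
Azimuth = atan2(E, N) = atan2(+0.003700, +0.02522) = 8.3° ≈ 008°.

008°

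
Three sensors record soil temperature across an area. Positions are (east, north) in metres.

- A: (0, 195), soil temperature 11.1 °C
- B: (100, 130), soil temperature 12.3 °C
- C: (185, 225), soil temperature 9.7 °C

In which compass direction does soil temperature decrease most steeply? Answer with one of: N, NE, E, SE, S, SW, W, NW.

Differences from A: to B (Δx, Δy, Δh) = (100, -65, +1.2); to C = (185, 30, -1.4).
Determinant of the coordinate differences = 100·30 − 185·(-65) = 15025.
∂T/∂x = [(+1.2)·30 − (-1.4)·(-65)] / 15025 = -0.003661
∂T/∂y = [100·(-1.4) − 185·(+1.2)] / 15025 = -0.02409
Steepest decrease is along −∇f = (+0.003661 E, +0.02409 N) → north.

N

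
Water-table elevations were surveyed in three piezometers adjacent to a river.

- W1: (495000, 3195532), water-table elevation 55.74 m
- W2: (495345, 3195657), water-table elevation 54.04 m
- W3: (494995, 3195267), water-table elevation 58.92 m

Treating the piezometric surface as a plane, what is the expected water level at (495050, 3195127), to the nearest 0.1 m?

60.6 m

Taking W1 as reference: W2−W1 = (345, 125, -1.70); W3−W1 = (-5, -265, +3.18).
Determinant of the coordinate differences = 345·(-265) − (-5)·125 = -90800.
∂h/∂x = [(-1.70)·(-265) − (+3.18)·125] / -90800 = -0.0005837
∂h/∂y = [345·(+3.18) − (-5)·(-1.70)] / -90800 = -0.01199
h(495050, 3195127) = 55.74 + (-0.0005837)·(50) + (-0.01199)·(-405) = 55.74 -0.029 +4.856 = 60.566 m.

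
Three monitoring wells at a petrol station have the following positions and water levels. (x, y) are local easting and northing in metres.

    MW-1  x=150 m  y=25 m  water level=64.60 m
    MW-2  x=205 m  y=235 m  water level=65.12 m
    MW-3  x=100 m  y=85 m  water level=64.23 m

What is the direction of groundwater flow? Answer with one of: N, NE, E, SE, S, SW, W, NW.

W

With h = a·x + b·y + c and MW-1 as origin, the differences give:
  55·a + 210·b = +0.52
  (-50)·a + 60·b = -0.37
Eliminate b (×60 and ×210, subtract): 13800·a = 108.900 → a = ∂h/∂x = +0.007891
Back-substitute: b = ∂h/∂y = +0.0004094.
Flow = −∇h = (-0.007891 east, -0.0004094 north), which points west.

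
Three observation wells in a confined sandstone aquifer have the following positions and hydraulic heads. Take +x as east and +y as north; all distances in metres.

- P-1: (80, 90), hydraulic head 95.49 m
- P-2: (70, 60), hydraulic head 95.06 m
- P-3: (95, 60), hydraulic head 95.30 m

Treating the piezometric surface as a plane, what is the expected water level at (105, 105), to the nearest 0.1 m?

95.9 m

Differences from P-1: to P-2 (Δx, Δy, Δh) = (-10, -30, -0.43); to P-3 = (15, -30, -0.19).
Solve a·Δx + b·Δy = Δh: det = (-10)·(-30) − 15·(-30) = 750.
∂h/∂x = [(-0.43)·(-30) − (-0.19)·(-30)] / 750 = +0.009600
∂h/∂y = [(-10)·(-0.19) − 15·(-0.43)] / 750 = +0.01113
h(105, 105) = 95.49 + (+0.009600)·(25) + (+0.01113)·(15) = 95.49 +0.240 +0.167 = 95.897 m.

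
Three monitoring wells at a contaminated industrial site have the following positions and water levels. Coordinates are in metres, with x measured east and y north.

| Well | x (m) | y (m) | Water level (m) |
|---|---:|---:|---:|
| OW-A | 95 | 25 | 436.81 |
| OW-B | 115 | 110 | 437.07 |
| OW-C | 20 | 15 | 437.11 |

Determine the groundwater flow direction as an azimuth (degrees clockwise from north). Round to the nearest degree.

132°

Differences from OW-A: to OW-B (Δx, Δy, Δh) = (20, 85, +0.26); to OW-C = (-75, -10, +0.30).
Solve a·Δx + b·Δy = Δh: det = 20·(-10) − (-75)·85 = 6175.
∂h/∂x = [(+0.26)·(-10) − (+0.30)·85] / 6175 = -0.004551
∂h/∂y = [20·(+0.30) − (-75)·(+0.26)] / 6175 = +0.004130
Flow direction (−∇h) has components (+0.004551 E, -0.004130 N).
Azimuth = atan2(E, N) = atan2(+0.004551, -0.004130) = 132.2° ≈ 132°.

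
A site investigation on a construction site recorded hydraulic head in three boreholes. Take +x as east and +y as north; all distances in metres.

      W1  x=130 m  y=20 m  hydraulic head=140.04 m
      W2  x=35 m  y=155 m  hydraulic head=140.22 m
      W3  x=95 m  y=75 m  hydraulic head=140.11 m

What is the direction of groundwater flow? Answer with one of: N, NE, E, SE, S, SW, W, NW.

SE

With h = a·x + b·y + c and W1 as origin, the differences give:
  (-95)·a + 135·b = +0.18
  (-35)·a + 55·b = +0.07
Eliminate b (×55 and ×135, subtract): -500·a = 0.450 → a = ∂h/∂x = -0.0009000
Back-substitute: b = ∂h/∂y = +0.0007000.
Flow = −∇h = (+0.0009000 east, -0.0007000 north), which points southeast.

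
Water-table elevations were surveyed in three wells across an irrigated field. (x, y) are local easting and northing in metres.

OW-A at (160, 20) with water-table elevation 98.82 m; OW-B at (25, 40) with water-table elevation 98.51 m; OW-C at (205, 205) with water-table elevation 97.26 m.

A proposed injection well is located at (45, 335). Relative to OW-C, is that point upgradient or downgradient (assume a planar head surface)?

downgradient

Differences from OW-A: to OW-B (Δx, Δy, Δh) = (-135, 20, -0.31); to OW-C = (45, 185, -1.56).
Solve a·Δx + b·Δy = Δh: det = (-135)·185 − 45·20 = -25875.
∂h/∂x = [(-0.31)·185 − (-1.56)·20] / -25875 = +0.001011
∂h/∂y = [(-135)·(-1.56) − 45·(-0.31)] / -25875 = -0.008678
Head at (45, 335) = 98.82 + (+0.001011)·(-115) + (-0.008678)·(315) = 95.97 m.
That is lower than the 97.26 m at OW-C, so the point is downgradient.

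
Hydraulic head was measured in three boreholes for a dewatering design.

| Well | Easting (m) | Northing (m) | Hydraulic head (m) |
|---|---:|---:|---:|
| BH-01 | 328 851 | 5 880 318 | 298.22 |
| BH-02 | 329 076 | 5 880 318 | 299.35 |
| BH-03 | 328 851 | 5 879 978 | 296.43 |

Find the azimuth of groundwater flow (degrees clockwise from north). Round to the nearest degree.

224°

∂h/∂x = (299.35 − 298.22) / (329076 − 328851) = +0.005022
∂h/∂y = (296.43 − 298.22) / (5879978 − 5880318) = +0.005265
Flow direction (−∇h) has components (-0.005022 E, -0.005265 N).
Azimuth = atan2(E, N) = atan2(-0.005022, -0.005265) = 223.6° ≈ 224°.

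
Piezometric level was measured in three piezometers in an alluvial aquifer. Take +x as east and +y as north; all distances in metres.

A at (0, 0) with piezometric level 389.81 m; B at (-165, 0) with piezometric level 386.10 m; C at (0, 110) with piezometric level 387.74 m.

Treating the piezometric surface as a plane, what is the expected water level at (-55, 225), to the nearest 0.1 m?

384.3 m

∂h/∂x = (386.10 − 389.81) / (-165 − 0) = +0.02248
∂h/∂y = (387.74 − 389.81) / (110 − 0) = -0.01882
h(-55, 225) = 389.81 + (+0.02248)·(-55) + (-0.01882)·(225) = 389.81 -1.237 -4.234 = 384.339 m.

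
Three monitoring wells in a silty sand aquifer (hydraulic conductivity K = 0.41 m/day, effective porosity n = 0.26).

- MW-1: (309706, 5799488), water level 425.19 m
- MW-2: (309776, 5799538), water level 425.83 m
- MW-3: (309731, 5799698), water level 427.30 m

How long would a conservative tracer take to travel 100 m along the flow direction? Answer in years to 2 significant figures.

Taking MW-1 as reference: MW-2−MW-1 = (70, 50, +0.64); MW-3−MW-1 = (25, 210, +2.11).
Determinant of the coordinate differences = 70·210 − 25·50 = 13450.
∂h/∂x = [(+0.64)·210 − (+2.11)·50] / 13450 = +0.002149
∂h/∂y = [70·(+2.11) − 25·(+0.64)] / 13450 = +0.009792
|∇h| = √(0.002149² + 0.009792²) = 0.01003
Seepage velocity v = K·i/n = 0.41 × 0.01003 / 0.26 = 0.01582 m/day.
t = 100 / 0.01582 = 6321 days = 17.3 years.

17 years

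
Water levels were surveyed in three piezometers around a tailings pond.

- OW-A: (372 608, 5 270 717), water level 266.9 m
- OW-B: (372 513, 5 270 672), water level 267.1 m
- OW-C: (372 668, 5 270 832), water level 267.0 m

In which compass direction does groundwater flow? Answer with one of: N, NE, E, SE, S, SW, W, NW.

SE

Taking OW-A as reference: OW-B−OW-A = (-95, -45, +0.2); OW-C−OW-A = (60, 115, +0.1).
Determinant of the coordinate differences = (-95)·115 − 60·(-45) = -8225.
∂h/∂x = [(+0.2)·115 − (+0.1)·(-45)] / -8225 = -0.003343
∂h/∂y = [(-95)·(+0.1) − 60·(+0.2)] / -8225 = +0.002614
Flow = −∇h = (+0.003343 east, -0.002614 north), which points southeast.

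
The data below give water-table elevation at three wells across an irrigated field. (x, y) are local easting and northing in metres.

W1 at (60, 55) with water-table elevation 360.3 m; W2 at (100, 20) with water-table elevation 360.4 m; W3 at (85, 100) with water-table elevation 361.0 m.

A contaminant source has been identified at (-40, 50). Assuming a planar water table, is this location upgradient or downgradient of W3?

downgradient

Differences from W1: to W2 (Δx, Δy, Δh) = (40, -35, +0.1); to W3 = (25, 45, +0.7).
Solve a·Δx + b·Δy = Δh: det = 40·45 − 25·(-35) = 2675.
∂h/∂x = [(+0.1)·45 − (+0.7)·(-35)] / 2675 = +0.01084
∂h/∂y = [40·(+0.7) − 25·(+0.1)] / 2675 = +0.009533
Head at (-40, 50) = 360.3 + (+0.01084)·(-100) + (+0.009533)·(-5) = 359.17 m.
That is lower than the 361.0 m at W3, so the point is downgradient.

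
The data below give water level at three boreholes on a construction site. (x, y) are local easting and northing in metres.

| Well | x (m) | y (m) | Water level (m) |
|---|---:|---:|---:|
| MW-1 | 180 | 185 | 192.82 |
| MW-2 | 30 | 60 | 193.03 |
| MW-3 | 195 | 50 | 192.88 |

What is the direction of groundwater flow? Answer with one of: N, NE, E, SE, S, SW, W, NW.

Taking MW-1 as reference: MW-2−MW-1 = (-150, -125, +0.21); MW-3−MW-1 = (15, -135, +0.06).
Solve a·Δx + b·Δy = Δh: det = (-150)·(-135) − 15·(-125) = 22125.
∂h/∂x = [(+0.21)·(-135) − (+0.06)·(-125)] / 22125 = -0.0009424
∂h/∂y = [(-150)·(+0.06) − 15·(+0.21)] / 22125 = -0.0005492
Flow = −∇h = (+0.0009424 east, +0.0005492 north), which points northeast.

NE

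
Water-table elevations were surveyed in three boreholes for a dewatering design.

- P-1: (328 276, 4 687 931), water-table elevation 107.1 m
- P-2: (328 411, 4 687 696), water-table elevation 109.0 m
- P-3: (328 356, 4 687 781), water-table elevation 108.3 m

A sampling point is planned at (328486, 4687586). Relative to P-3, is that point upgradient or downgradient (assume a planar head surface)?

With h = a·x + b·y + c and P-1 as origin, the differences give:
  135·a + (-235)·b = +1.9
  80·a + (-150)·b = +1.2
Eliminate b (×(-150) and ×(-235), subtract): -1450·a = -3.00 → a = ∂h/∂x = +0.002069
Back-substitute: b = ∂h/∂y = -0.006897.
Head at (328486, 4687586) = 107.1 + (+0.002069)·(210) + (-0.006897)·(-345) = 109.91 m.
That is higher than the 108.3 m at P-3, so the point is upgradient.

upgradient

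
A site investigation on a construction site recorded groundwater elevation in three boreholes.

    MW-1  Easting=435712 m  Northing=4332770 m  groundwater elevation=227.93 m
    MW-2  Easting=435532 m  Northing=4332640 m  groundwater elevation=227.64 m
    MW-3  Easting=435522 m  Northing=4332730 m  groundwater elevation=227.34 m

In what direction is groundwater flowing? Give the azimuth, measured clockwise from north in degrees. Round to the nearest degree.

Taking MW-1 as reference: MW-2−MW-1 = (-180, -130, -0.29); MW-3−MW-1 = (-190, -40, -0.59).
Solve a·Δx + b·Δy = Δh: det = (-180)·(-40) − (-190)·(-130) = -17500.
∂h/∂x = [(-0.29)·(-40) − (-0.59)·(-130)] / -17500 = +0.003720
∂h/∂y = [(-180)·(-0.59) − (-190)·(-0.29)] / -17500 = -0.002920
Flow direction (−∇h) has components (-0.003720 E, +0.002920 N).
Azimuth = atan2(E, N) = atan2(-0.003720, +0.002920) = 308.1° ≈ 308°.

308°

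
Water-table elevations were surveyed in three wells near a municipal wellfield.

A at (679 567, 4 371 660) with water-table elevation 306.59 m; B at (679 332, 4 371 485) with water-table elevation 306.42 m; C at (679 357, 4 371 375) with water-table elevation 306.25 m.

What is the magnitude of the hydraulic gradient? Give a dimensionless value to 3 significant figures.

Differences from A: to B (Δx, Δy, Δh) = (-235, -175, -0.17); to C = (-210, -285, -0.34).
Determinant of the coordinate differences = (-235)·(-285) − (-210)·(-175) = 30225.
∂h/∂x = [(-0.17)·(-285) − (-0.34)·(-175)] / 30225 = -0.0003656
∂h/∂y = [(-235)·(-0.34) − (-210)·(-0.17)] / 30225 = +0.001462
|∇h| = √(-0.0003656² + 0.001462²) = 0.001507

0.00151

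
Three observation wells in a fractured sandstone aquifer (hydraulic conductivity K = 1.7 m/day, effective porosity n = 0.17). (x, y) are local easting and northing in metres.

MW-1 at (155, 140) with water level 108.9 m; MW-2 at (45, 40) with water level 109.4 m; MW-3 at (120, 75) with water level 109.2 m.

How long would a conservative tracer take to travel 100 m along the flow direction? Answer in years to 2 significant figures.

6.4 years

Differences from MW-1: to MW-2 (Δx, Δy, Δh) = (-110, -100, +0.5); to MW-3 = (-35, -65, +0.3).
Solve a·Δx + b·Δy = Δh: det = (-110)·(-65) − (-35)·(-100) = 3650.
∂h/∂x = [(+0.5)·(-65) − (+0.3)·(-100)] / 3650 = -0.0006849
∂h/∂y = [(-110)·(+0.3) − (-35)·(+0.5)] / 3650 = -0.004247
|∇h| = √(-0.0006849² + -0.004247²) = 0.004302
Seepage velocity v = K·i/n = 1.7 × 0.004302 / 0.17 = 0.04302 m/day.
t = 100 / 0.04302 = 2325 days = 6.37 years.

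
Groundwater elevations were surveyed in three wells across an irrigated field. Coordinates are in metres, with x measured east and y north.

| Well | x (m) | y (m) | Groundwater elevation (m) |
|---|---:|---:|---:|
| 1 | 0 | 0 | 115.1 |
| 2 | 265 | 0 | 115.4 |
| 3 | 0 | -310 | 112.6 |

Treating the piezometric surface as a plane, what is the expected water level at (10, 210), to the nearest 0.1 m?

∂h/∂x = (115.4 − 115.1) / (265 − 0) = +0.001132
∂h/∂y = (112.6 − 115.1) / (-310 − 0) = +0.008065
h(10, 210) = 115.1 + (+0.001132)·(10) + (+0.008065)·(210) = 115.1 +0.011 +1.694 = 116.805 m.

116.8 m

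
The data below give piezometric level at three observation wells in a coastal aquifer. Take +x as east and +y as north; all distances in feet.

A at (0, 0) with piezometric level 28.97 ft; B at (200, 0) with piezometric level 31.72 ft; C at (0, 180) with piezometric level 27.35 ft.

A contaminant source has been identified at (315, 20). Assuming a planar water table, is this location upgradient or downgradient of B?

∂h/∂x = (31.72 − 28.97) / (200 − 0) = +0.01375
∂h/∂y = (27.35 − 28.97) / (180 − 0) = -0.009000
Head at (315, 20) = 28.97 + (+0.01375)·(315) + (-0.009000)·(20) = 33.12 ft.
That is higher than the 31.72 ft at B, so the point is upgradient.

upgradient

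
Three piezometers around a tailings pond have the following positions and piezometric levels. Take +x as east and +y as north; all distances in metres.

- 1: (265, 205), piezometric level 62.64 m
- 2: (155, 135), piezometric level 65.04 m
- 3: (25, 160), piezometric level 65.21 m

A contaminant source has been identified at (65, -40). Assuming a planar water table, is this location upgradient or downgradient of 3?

upgradient

Three-point gradient (reference 1): Δ to 2 = (-110, -70, +2.40), Δ to 3 = (-240, -45, +2.57).
∂h/∂x = -0.006068, ∂h/∂y = -0.02475 (det = -11850).
Head at (65, -40) = 62.64 + (-0.006068)·(-200) + (-0.02475)·(-245) = 69.92 m.
That is higher than the 65.21 m at 3, so the point is upgradient.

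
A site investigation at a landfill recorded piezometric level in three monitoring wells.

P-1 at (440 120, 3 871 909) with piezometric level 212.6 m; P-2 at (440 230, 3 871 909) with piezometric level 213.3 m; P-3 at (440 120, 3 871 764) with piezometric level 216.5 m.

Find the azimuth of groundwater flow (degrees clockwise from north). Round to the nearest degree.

347°

∂h/∂x = (213.3 − 212.6) / (440230 − 440120) = +0.006364
∂h/∂y = (216.5 − 212.6) / (3871764 − 3871909) = -0.02690
Flow direction (−∇h) has components (-0.006364 E, +0.02690 N).
Azimuth = atan2(E, N) = atan2(-0.006364, +0.02690) = 346.7° ≈ 347°.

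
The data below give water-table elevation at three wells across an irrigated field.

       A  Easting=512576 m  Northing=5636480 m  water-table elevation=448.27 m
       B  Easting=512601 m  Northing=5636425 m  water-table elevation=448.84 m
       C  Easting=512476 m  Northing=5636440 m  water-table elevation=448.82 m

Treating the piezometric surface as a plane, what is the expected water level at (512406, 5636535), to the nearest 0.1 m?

447.9 m

Differences from A: to B (Δx, Δy, Δh) = (25, -55, +0.57); to C = (-100, -40, +0.55).
Determinant of the coordinate differences = 25·(-40) − (-100)·(-55) = -6500.
∂h/∂x = [(+0.57)·(-40) − (+0.55)·(-55)] / -6500 = -0.001146
∂h/∂y = [25·(+0.55) − (-100)·(+0.57)] / -6500 = -0.01088
h(512406, 5636535) = 448.27 + (-0.001146)·(-170) + (-0.01088)·(55) = 448.27 +0.195 -0.599 = 447.866 m.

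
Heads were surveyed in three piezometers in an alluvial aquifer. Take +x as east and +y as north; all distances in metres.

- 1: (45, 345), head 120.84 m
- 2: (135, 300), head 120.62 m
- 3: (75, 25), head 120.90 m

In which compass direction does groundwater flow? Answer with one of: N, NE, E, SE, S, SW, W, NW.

E

Differences from 1: to 2 (Δx, Δy, Δh) = (90, -45, -0.22); to 3 = (30, -320, +0.06).
Determinant of the coordinate differences = 90·(-320) − 30·(-45) = -27450.
∂h/∂x = [(-0.22)·(-320) − (+0.06)·(-45)] / -27450 = -0.002663
∂h/∂y = [90·(+0.06) − 30·(-0.22)] / -27450 = -0.0004372
Flow = −∇h = (+0.002663 east, +0.0004372 north), which points east.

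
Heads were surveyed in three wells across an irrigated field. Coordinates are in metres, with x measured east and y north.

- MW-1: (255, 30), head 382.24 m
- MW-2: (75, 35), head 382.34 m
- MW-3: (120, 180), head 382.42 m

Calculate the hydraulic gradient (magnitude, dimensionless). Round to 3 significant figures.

0.000896

Three-point gradient (reference MW-1): Δ to MW-2 = (-180, 5, +0.10), Δ to MW-3 = (-135, 150, +0.18).
∂h/∂x = -0.0005356, ∂h/∂y = +0.0007179 (det = -26325).
|∇h| = √(-0.0005356² + 0.0007179²) = 0.0008957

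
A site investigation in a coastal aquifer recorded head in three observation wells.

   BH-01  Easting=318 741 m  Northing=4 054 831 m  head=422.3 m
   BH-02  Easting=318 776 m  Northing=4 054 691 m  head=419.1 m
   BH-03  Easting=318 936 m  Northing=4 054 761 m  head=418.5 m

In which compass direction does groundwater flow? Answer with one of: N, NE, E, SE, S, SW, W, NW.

With h = a·x + b·y + c and BH-01 as origin, the differences give:
  35·a + (-140)·b = -3.2
  195·a + (-70)·b = -3.8
Eliminate b (×(-70) and ×(-140), subtract): 24850·a = -308.00 → a = ∂h/∂x = -0.01239
Back-substitute: b = ∂h/∂y = +0.01976.
Flow = −∇h = (+0.01239 east, -0.01976 north), which points southeast.

SE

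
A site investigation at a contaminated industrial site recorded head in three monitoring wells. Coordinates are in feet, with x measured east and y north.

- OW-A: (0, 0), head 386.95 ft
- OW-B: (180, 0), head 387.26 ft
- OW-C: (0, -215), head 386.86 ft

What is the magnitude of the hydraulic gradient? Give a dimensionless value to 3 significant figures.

0.00177

∂h/∂x = (387.26 − 386.95) / (180 − 0) = +0.001722
∂h/∂y = (386.86 − 386.95) / (-215 − 0) = +0.0004186
|∇h| = √(0.001722² + 0.0004186²) = 0.001772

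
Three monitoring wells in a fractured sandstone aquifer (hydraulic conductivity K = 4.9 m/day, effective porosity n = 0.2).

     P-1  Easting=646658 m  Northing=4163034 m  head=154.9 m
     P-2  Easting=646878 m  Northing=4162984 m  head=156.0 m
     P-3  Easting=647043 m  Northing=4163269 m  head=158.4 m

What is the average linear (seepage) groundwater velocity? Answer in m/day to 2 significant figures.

With h = a·x + b·y + c and P-1 as origin, the differences give:
  220·a + (-50)·b = +1.1
  385·a + 235·b = +3.5
Eliminate b (×235 and ×(-50), subtract): 70950·a = 433.50 → a = ∂h/∂x = +0.006110
Back-substitute: b = ∂h/∂y = +0.004884.
|∇h| = √(0.006110² + 0.004884²) = 0.007822
Seepage velocity v = K·i/n = 4.9 × 0.007822 / 0.2 = 0.1916 m/day.

0.19 m/day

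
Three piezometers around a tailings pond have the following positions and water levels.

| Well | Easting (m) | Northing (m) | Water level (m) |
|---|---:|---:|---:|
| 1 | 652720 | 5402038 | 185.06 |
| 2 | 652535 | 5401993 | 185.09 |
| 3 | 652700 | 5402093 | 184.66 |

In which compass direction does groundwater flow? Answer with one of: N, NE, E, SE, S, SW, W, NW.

N

Taking 1 as reference: 2−1 = (-185, -45, +0.03); 3−1 = (-20, 55, -0.40).
Determinant of the coordinate differences = (-185)·55 − (-20)·(-45) = -11075.
∂h/∂x = [(+0.03)·55 − (-0.40)·(-45)] / -11075 = +0.001476
∂h/∂y = [(-185)·(-0.40) − (-20)·(+0.03)] / -11075 = -0.006736
Flow = −∇h = (-0.001476 east, +0.006736 north), which points north.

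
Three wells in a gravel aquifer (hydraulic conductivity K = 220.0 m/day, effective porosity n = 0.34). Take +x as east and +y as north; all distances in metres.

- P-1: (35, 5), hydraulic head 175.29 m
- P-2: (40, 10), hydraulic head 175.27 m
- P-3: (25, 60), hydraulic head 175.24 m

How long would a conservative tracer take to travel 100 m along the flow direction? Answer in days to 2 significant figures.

52 days

Taking P-1 as reference: P-2−P-1 = (5, 5, -0.02); P-3−P-1 = (-10, 55, -0.05).
Solve a·Δx + b·Δy = Δh: det = 5·55 − (-10)·5 = 325.
∂h/∂x = [(-0.02)·55 − (-0.05)·5] / 325 = -0.002615
∂h/∂y = [5·(-0.05) − (-10)·(-0.02)] / 325 = -0.001385
|∇h| = √(-0.002615² + -0.001385²) = 0.002959
Seepage velocity v = K·i/n = 220.0 × 0.002959 / 0.34 = 1.915 m/day.
t = 100 / 1.915 = 52.22 days.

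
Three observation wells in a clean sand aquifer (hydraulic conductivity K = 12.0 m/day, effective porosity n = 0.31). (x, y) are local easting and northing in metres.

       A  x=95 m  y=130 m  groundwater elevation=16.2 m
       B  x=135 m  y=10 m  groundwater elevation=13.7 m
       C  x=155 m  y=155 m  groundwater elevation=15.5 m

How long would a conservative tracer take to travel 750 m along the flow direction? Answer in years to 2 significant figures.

2.3 years

Differences from A: to B (Δx, Δy, Δh) = (40, -120, -2.5); to C = (60, 25, -0.7).
Solve a·Δx + b·Δy = Δh: det = 40·25 − 60·(-120) = 8200.
∂h/∂x = [(-2.5)·25 − (-0.7)·(-120)] / 8200 = -0.01787
∂h/∂y = [40·(-0.7) − 60·(-2.5)] / 8200 = +0.01488
|∇h| = √(-0.01787² + 0.01488²) = 0.02325
Seepage velocity v = K·i/n = 12.0 × 0.02325 / 0.31 = 0.9 m/day.
t = 750 / 0.9 = 833.3 days = 2.28 years.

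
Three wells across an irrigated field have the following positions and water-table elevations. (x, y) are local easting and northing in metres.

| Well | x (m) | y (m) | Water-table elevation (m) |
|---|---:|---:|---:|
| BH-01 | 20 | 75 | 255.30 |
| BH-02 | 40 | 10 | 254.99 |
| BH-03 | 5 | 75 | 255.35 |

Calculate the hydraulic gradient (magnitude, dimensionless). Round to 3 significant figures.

0.00501

With h = a·x + b·y + c and BH-01 as origin, the differences give:
  20·a + (-65)·b = -0.31
  (-15)·a + 0·b = +0.05
Eliminate b (×0 and ×(-65), subtract): -975·a = 3.250 → a = ∂h/∂x = -0.003333
Back-substitute: b = ∂h/∂y = +0.003744.
|∇h| = √(-0.003333² + 0.003744²) = 0.005013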